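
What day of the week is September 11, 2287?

Sunday

Doomsday rule: the anchor day for the 2200s is Friday. For year 87: 87÷12 = 7 r 3, and 3÷4 = 0, so 7+3+0 = 10.
Friday + 10 ≡ Monday — that's 2287's doomsday.
In September the doomsday date is Sep 5.
Sep 11 is 6 days after Sep 5; 6 mod 7 = 6, so Monday + 6 = Sunday.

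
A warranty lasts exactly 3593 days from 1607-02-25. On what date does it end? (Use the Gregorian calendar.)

+365 (one year) → Feb 25, 1608 (3228 left).
+366 (one year; includes Feb 29, 1608) → Feb 25, 1609 (2862 left).
+365 (one year) → Feb 25, 1610 (2497 left).
+365 (one year) → Feb 25, 1611 (2132 left).
+365 (one year) → Feb 25, 1612 (1767 left).
+366 (one year; includes Feb 29, 1612) → Feb 25, 1613 (1401 left).
+365 (one year) → Feb 25, 1614 (1036 left).
+365 (one year) → Feb 25, 1615 (671 left).
+365 (one year) → Feb 25, 1616 (306 left).
Feb has 29 days: +5 → Mar 1, 1616 (301 left).
Mar has 31 days: +31 → Apr 1, 1616 (270 left).
Apr has 30 days: +30 → May 1, 1616 (240 left).
May has 31 days: +31 → Jun 1, 1616 (209 left).
Jun has 30 days: +30 → Jul 1, 1616 (179 left).
Jul has 31 days: +31 → Aug 1, 1616 (148 left).
Aug has 31 days: +31 → Sep 1, 1616 (117 left).
Sep has 30 days: +30 → Oct 1, 1616 (87 left).
Oct has 31 days: +31 → Nov 1, 1616 (56 left).
Nov has 30 days: +30 → Dec 1, 1616 (26 left).
+26 → Dec 27, 1616.

December 27, 1616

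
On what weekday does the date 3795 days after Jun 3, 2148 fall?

First find the weekday of Jun 3, 2148. Doomsday rule: the anchor day for the 2100s is Sunday. For year 48: 48÷12 = 4 r 0, and 0÷4 = 0, so 4+0+0 = 4.
Sunday + 4 ≡ Thursday — that's 2148's doomsday.
In June the doomsday date is Jun 6.
Jun 3 is 3 days before Jun 6; 3 mod 7 = 3, so Thursday − 3 = Monday.
3795 mod 7 = 1, so 3795 days after a Monday is Monday + 1 = Tuesday.

Tuesday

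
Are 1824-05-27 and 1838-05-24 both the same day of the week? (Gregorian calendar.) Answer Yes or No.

Yes

From May 27, 1824 to May 24, 1838 is 5110 days.
5110 mod 7 = 0, so they are the same weekday.
(May 27, 1824 is a Thursday; May 24, 1838 is a Thursday.)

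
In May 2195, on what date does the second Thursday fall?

May 1, 2195 is a Friday.
The first Thursday is therefore May 7 (6 days later).
The second Thursday is 7 + 1×7 = May 14.

May 14, 2195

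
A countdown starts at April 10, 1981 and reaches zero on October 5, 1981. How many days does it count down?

178

Apr 10, 1981 → May 10, 1981: 30 days (April has 30).
May 10, 1981 → Jun 10, 1981: 31 days (May has 31).
Jun 10, 1981 → Jul 10, 1981: 30 days (June has 30).
Jul 10, 1981 → Aug 10, 1981: 31 days (July has 31).
Aug 10, 1981 → Sep 10, 1981: 31 days (August has 31).
Sep 10, 1981 → Oct 5, 1981: 25 days.
Total: 178 days.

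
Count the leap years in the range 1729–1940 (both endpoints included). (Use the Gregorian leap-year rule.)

Multiples of 4 in [1729,1940]: 53.
Of those, multiples of 100: 2 (not leap unless ÷400).
Multiples of 400: 0.
Leap years = 53 − 2 + 0 = 51.

51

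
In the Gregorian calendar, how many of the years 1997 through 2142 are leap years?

Multiples of 4 in [1997,2142]: 36.
Of those, multiples of 100: 2 (not leap unless ÷400).
Multiples of 400: 1.
Leap years = 36 − 2 + 1 = 35.

35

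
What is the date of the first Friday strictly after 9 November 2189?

Nov 9, 2189 is a Monday.
From Monday to the next Friday is 4 days.
Nov 9, 2189 + 4 = Nov 13, 2189.

November 13, 2189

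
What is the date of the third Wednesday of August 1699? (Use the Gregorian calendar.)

August 1, 1699 is a Saturday.
The first Wednesday is therefore August 5 (4 days later).
The third Wednesday is 5 + 2×7 = August 19.

August 19, 1699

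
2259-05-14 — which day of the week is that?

Doomsday rule: the anchor day for the 2200s is Friday. For year 59: 59÷12 = 4 r 11, and 11÷4 = 2, so 4+11+2 = 17.
Friday + 17 ≡ Monday — that's 2259's doomsday.
In May the doomsday date is May 9.
May 14 is 5 days after May 9; 5 mod 7 = 5, so Monday + 5 = Saturday.

Saturday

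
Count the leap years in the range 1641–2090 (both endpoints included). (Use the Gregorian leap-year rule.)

Multiples of 4 in [1641,2090]: 112.
Of those, multiples of 100: 4 (not leap unless ÷400).
Multiples of 400: 1.
Leap years = 112 − 4 + 1 = 109.

109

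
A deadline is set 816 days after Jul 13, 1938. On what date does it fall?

+365 (one year) → Jul 13, 1939 (451 left).
+366 (one year; includes Feb 29, 1940) → Jul 13, 1940 (85 left).
Jul has 31 days: +19 → Aug 1, 1940 (66 left).
Aug has 31 days: +31 → Sep 1, 1940 (35 left).
Sep has 30 days: +30 → Oct 1, 1940 (5 left).
+5 → Oct 6, 1940.

October 6, 1940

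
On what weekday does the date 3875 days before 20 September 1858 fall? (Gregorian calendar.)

First find the weekday of Sep 20, 1858. Doomsday rule: the anchor day for the 1800s is Friday. For year 58: 58÷12 = 4 r 10, and 10÷4 = 2, so 4+10+2 = 16.
Friday + 16 ≡ Sunday — that's 1858's doomsday.
In September the doomsday date is Sep 5.
Sep 20 is 15 days after Sep 5; 15 mod 7 = 1, so Sunday + 1 = Monday.
3875 mod 7 = 4, so 3875 days before a Monday is Monday − 4 = Thursday.

Thursday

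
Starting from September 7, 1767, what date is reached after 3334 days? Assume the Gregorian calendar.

+366 (one year; includes Feb 29, 1768) → Sep 7, 1768 (2968 left).
+365 (one year) → Sep 7, 1769 (2603 left).
+365 (one year) → Sep 7, 1770 (2238 left).
+365 (one year) → Sep 7, 1771 (1873 left).
+366 (one year; includes Feb 29, 1772) → Sep 7, 1772 (1507 left).
+365 (one year) → Sep 7, 1773 (1142 left).
+365 (one year) → Sep 7, 1774 (777 left).
+365 (one year) → Sep 7, 1775 (412 left).
+366 (one year; includes Feb 29, 1776) → Sep 7, 1776 (46 left).
Sep has 30 days: +24 → Oct 1, 1776 (22 left).
+22 → Oct 23, 1776.

October 23, 1776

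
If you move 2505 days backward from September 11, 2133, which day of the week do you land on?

Sep 11, 2133 is a Friday.
2505 mod 7 = 6, so 2505 days before a Friday is Friday − 6 = Saturday.

Saturday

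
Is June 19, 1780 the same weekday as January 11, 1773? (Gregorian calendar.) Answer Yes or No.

From Jan 11, 1773 to Jun 19, 1780 is 2716 days.
2716 mod 7 = 0, so they are the same weekday.
(Jan 11, 1773 is a Monday; Jun 19, 1780 is a Monday.)

Yes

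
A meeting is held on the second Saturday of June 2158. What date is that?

June 10, 2158

June 1, 2158 is a Thursday.
The first Saturday is therefore June 3 (2 days later).
The second Saturday is 3 + 1×7 = June 10.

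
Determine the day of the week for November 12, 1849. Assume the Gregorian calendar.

Monday

Doomsday rule: the anchor day for the 1800s is Friday. For year 49: 49÷12 = 4 r 1, and 1÷4 = 0, so 4+1+0 = 5.
Friday + 5 ≡ Wednesday — that's 1849's doomsday.
In November the doomsday date is Nov 7.
Nov 12 is 5 days after Nov 7; 5 mod 7 = 5, so Wednesday + 5 = Monday.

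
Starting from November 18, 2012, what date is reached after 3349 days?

January 19, 2022

+365 (one year) → Nov 18, 2013 (2984 left).
+365 (one year) → Nov 18, 2014 (2619 left).
+365 (one year) → Nov 18, 2015 (2254 left).
+366 (one year; includes Feb 29, 2016) → Nov 18, 2016 (1888 left).
+365 (one year) → Nov 18, 2017 (1523 left).
+365 (one year) → Nov 18, 2018 (1158 left).
+365 (one year) → Nov 18, 2019 (793 left).
+366 (one year; includes Feb 29, 2020) → Nov 18, 2020 (427 left).
+365 (one year) → Nov 18, 2021 (62 left).
Nov has 30 days: +13 → Dec 1, 2021 (49 left).
Dec has 31 days: +31 → Jan 1, 2022 (18 left).
+18 → Jan 19, 2022.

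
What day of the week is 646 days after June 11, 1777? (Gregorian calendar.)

First find the weekday of Jun 11, 1777. Doomsday rule: the anchor day for the 1700s is Sunday. For year 77: 77÷12 = 6 r 5, and 5÷4 = 1, so 6+5+1 = 12.
Sunday + 12 ≡ Friday — that's 1777's doomsday.
In June the doomsday date is Jun 6.
Jun 11 is 5 days after Jun 6; 5 mod 7 = 5, so Friday + 5 = Wednesday.
646 mod 7 = 2, so 646 days after a Wednesday is Wednesday + 2 = Friday.

Friday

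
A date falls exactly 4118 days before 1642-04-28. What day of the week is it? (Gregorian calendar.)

Saturday

First find the weekday of Apr 28, 1642. Doomsday rule: the anchor day for the 1600s is Tuesday. For year 42: 42÷12 = 3 r 6, and 6÷4 = 1, so 3+6+1 = 10.
Tuesday + 10 ≡ Friday — that's 1642's doomsday.
In April the doomsday date is Apr 4.
Apr 28 is 24 days after Apr 4; 24 mod 7 = 3, so Friday + 3 = Monday.
4118 mod 7 = 2, so 4118 days before a Monday is Monday − 2 = Saturday.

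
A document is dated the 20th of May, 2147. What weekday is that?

Doomsday rule: the anchor day for the 2100s is Sunday. For year 47: 47÷12 = 3 r 11, and 11÷4 = 2, so 3+11+2 = 16.
Sunday + 16 ≡ Tuesday — that's 2147's doomsday.
In May the doomsday date is May 9.
May 20 is 11 days after May 9; 11 mod 7 = 4, so Tuesday + 4 = Saturday.

Saturday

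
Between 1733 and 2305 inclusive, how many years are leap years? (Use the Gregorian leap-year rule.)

138

Multiples of 4 in [1733,2305]: 143.
Of those, multiples of 100: 6 (not leap unless ÷400).
Multiples of 400: 1.
Leap years = 143 − 6 + 1 = 138.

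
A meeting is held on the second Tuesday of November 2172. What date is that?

November 1, 2172 is a Sunday.
The first Tuesday is therefore November 3 (2 days later).
The second Tuesday is 3 + 1×7 = November 10.

November 10, 2172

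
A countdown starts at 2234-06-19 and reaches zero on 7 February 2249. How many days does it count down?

Jun 19, 2234 → Jun 19, 2235: 365 days.
Jun 19, 2235 → Jun 19, 2236: 366 days (Feb 29, 2236 is in that span).
Jun 19, 2236 → Jun 19, 2237: 365 days.
Jun 19, 2237 → Jun 19, 2238: 365 days.
Jun 19, 2238 → Jun 19, 2239: 365 days.
Jun 19, 2239 → Jun 19, 2240: 366 days (Feb 29, 2240 is in that span).
Jun 19, 2240 → Jun 19, 2241: 365 days.
Jun 19, 2241 → Jun 19, 2242: 365 days.
Jun 19, 2242 → Jun 19, 2243: 365 days.
Jun 19, 2243 → Jun 19, 2244: 366 days (Feb 29, 2244 is in that span).
Jun 19, 2244 → Jun 19, 2245: 365 days.
Jun 19, 2245 → Jun 19, 2246: 365 days.
Jun 19, 2246 → Jun 19, 2247: 365 days.
Jun 19, 2247 → Jun 19, 2248: 366 days (Feb 29, 2248 is in that span).
Jun 19, 2248 → Jul 19, 2248: 30 days (June has 30).
Jul 19, 2248 → Aug 19, 2248: 31 days (July has 31).
Aug 19, 2248 → Sep 19, 2248: 31 days (August has 31).
Sep 19, 2248 → Oct 19, 2248: 30 days (September has 30).
Oct 19, 2248 → Nov 19, 2248: 31 days (October has 31).
Nov 19, 2248 → Dec 19, 2248: 30 days (November has 30).
Dec 19, 2248 → Jan 19, 2249: 31 days (December has 31).
Jan 19, 2249 → Feb 7, 2249: 19 days.
Total: 5347 days.

5347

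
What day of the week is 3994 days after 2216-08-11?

Aug 11, 2216 is a Sunday.
3994 mod 7 = 4, so 3994 days after a Sunday is Sunday + 4 = Thursday.

Thursday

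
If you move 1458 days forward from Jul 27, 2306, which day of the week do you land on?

Sunday

Jul 27, 2306 is a Friday.
1458 mod 7 = 2, so 1458 days after a Friday is Friday + 2 = Sunday.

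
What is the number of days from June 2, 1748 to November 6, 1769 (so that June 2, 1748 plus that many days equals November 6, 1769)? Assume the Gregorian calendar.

7827

Jun 2, 1748 → Jun 2, 1749: 365 days.
Jun 2, 1749 → Jun 2, 1750: 365 days.
Jun 2, 1750 → Jun 2, 1751: 365 days.
Jun 2, 1751 → Jun 2, 1752: 366 days (Feb 29, 1752 is in that span).
Jun 2, 1752 → Jun 2, 1753: 365 days.
Jun 2, 1753 → Jun 2, 1754: 365 days.
Jun 2, 1754 → Jun 2, 1755: 365 days.
Jun 2, 1755 → Jun 2, 1756: 366 days (Feb 29, 1756 is in that span).
Jun 2, 1756 → Jun 2, 1757: 365 days.
Jun 2, 1757 → Jun 2, 1758: 365 days.
Jun 2, 1758 → Jun 2, 1759: 365 days.
Jun 2, 1759 → Jun 2, 1760: 366 days (Feb 29, 1760 is in that span).
Jun 2, 1760 → Jun 2, 1761: 365 days.
Jun 2, 1761 → Jun 2, 1762: 365 days.
Jun 2, 1762 → Jun 2, 1763: 365 days.
Jun 2, 1763 → Jun 2, 1764: 366 days (Feb 29, 1764 is in that span).
Jun 2, 1764 → Jun 2, 1765: 365 days.
Jun 2, 1765 → Jun 2, 1766: 365 days.
Jun 2, 1766 → Jun 2, 1767: 365 days.
Jun 2, 1767 → Jun 2, 1768: 366 days (Feb 29, 1768 is in that span).
Jun 2, 1768 → Jun 2, 1769: 365 days.
Jun 2, 1769 → Jul 2, 1769: 30 days (June has 30).
Jul 2, 1769 → Aug 2, 1769: 31 days (July has 31).
Aug 2, 1769 → Sep 2, 1769: 31 days (August has 31).
Sep 2, 1769 → Oct 2, 1769: 30 days (September has 30).
Oct 2, 1769 → Nov 2, 1769: 31 days (October has 31).
Nov 2, 1769 → Nov 6, 1769: 4 days.
Total: 7827 days.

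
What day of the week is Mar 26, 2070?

Wednesday

January 1, 2070 is a Wednesday.
Jan 1, 2070 → Feb 1, 2070: 31 days (January has 31).
Feb 1, 2070 → Mar 1, 2070: 28 days (February has 28).
Mar 1, 2070 → Mar 26, 2070: 25 days.
Total: 84 days.
84 mod 7 = 0, so Wednesday + 0 = Wednesday.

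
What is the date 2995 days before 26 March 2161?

January 12, 2153

−365 (one year) → Mar 26, 2160 (2630 left).
−366 (one year; includes Feb 29, 2160) → Mar 26, 2159 (2264 left).
−365 (one year) → Mar 26, 2158 (1899 left).
−365 (one year) → Mar 26, 2157 (1534 left).
−365 (one year) → Mar 26, 2156 (1169 left).
−366 (one year; includes Feb 29, 2156) → Mar 26, 2155 (803 left).
−365 (one year) → Mar 26, 2154 (438 left).
−365 (one year) → Mar 26, 2153 (73 left).
−26 → Feb 28, 2153 (end of Feb, 28 days; 47 left).
−28 → Jan 31, 2153 (end of Jan, 31 days; 19 left).
−19 → Jan 12, 2153.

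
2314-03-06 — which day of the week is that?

Doomsday rule: the anchor day for the 2300s is Wednesday. For year 14: 14÷12 = 1 r 2, and 2÷4 = 0, so 1+2+0 = 3.
Wednesday + 3 ≡ Saturday — that's 2314's doomsday.
In March the doomsday date is Mar 14.
Mar 6 is 8 days before Mar 14; 8 mod 7 = 1, so Saturday − 1 = Friday.

Friday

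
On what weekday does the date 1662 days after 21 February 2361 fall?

Friday

First find the weekday of Feb 21, 2361. Doomsday rule: the anchor day for the 2300s is Wednesday. For year 61: 61÷12 = 5 r 1, and 1÷4 = 0, so 5+1+0 = 6.
Wednesday + 6 ≡ Tuesday — that's 2361's doomsday.
In February the doomsday date is Feb 28 (2361 is not a leap year).
Feb 21 is 7 days before Feb 28; 7 mod 7 = 0, so Tuesday − 0 = Tuesday.
1662 mod 7 = 3, so 1662 days after a Tuesday is Tuesday + 3 = Friday.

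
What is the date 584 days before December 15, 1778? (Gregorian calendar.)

May 10, 1777

−365 (one year) → Dec 15, 1777 (219 left).
−15 → Nov 30, 1777 (end of Nov, 30 days; 204 left).
−30 → Oct 31, 1777 (end of Oct, 31 days; 174 left).
−31 → Sep 30, 1777 (end of Sep, 30 days; 143 left).
−30 → Aug 31, 1777 (end of Aug, 31 days; 113 left).
−31 → Jul 31, 1777 (end of Jul, 31 days; 82 left).
−31 → Jun 30, 1777 (end of Jun, 30 days; 51 left).
−30 → May 31, 1777 (end of May, 31 days; 21 left).
−21 → May 10, 1777.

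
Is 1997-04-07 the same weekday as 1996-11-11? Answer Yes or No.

From Nov 11, 1996 to Apr 7, 1997 is 147 days.
147 mod 7 = 0, so they are the same weekday.
(Nov 11, 1996 is a Monday; Apr 7, 1997 is a Monday.)

Yes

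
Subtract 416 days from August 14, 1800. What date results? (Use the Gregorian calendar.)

−365 (one year) → Aug 14, 1799 (51 left).
−14 → Jul 31, 1799 (end of Jul, 31 days; 37 left).
−31 → Jun 30, 1799 (end of Jun, 30 days; 6 left).
−6 → Jun 24, 1799.

June 24, 1799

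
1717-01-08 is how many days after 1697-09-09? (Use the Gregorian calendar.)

7060

Sep 9, 1697 → Sep 9, 1698: 365 days.
Sep 9, 1698 → Sep 9, 1699: 365 days.
Sep 9, 1699 → Sep 9, 1700: 365 days.
Sep 9, 1700 → Sep 9, 1701: 365 days.
Sep 9, 1701 → Sep 9, 1702: 365 days.
Sep 9, 1702 → Sep 9, 1703: 365 days.
Sep 9, 1703 → Sep 9, 1704: 366 days (Feb 29, 1704 is in that span).
Sep 9, 1704 → Sep 9, 1705: 365 days.
Sep 9, 1705 → Sep 9, 1706: 365 days.
Sep 9, 1706 → Sep 9, 1707: 365 days.
Sep 9, 1707 → Sep 9, 1708: 366 days (Feb 29, 1708 is in that span).
Sep 9, 1708 → Sep 9, 1709: 365 days.
Sep 9, 1709 → Sep 9, 1710: 365 days.
Sep 9, 1710 → Sep 9, 1711: 365 days.
Sep 9, 1711 → Sep 9, 1712: 366 days (Feb 29, 1712 is in that span).
Sep 9, 1712 → Sep 9, 1713: 365 days.
Sep 9, 1713 → Sep 9, 1714: 365 days.
Sep 9, 1714 → Sep 9, 1715: 365 days.
Sep 9, 1715 → Sep 9, 1716: 366 days (Feb 29, 1716 is in that span).
Sep 9, 1716 → Oct 9, 1716: 30 days (September has 30).
Oct 9, 1716 → Nov 9, 1716: 31 days (October has 31).
Nov 9, 1716 → Dec 9, 1716: 30 days (November has 30).
Dec 9, 1716 → Jan 8, 1717: 30 days.
Total: 7060 days.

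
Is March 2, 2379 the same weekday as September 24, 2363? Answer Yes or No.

No

From Sep 24, 2363 to Mar 2, 2379 is 5638 days.
5638 mod 7 = 3, so they are different weekdays.
(Sep 24, 2363 is a Tuesday; Mar 2, 2379 is a Friday.)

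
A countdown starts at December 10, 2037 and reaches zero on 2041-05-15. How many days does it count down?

Dec 10, 2037 → Dec 10, 2038: 365 days.
Dec 10, 2038 → Dec 10, 2039: 365 days.
Dec 10, 2039 → Dec 10, 2040: 366 days (Feb 29, 2040 is in that span).
Dec 10, 2040 → Jan 10, 2041: 31 days (December has 31).
Jan 10, 2041 → Feb 10, 2041: 31 days (January has 31).
Feb 10, 2041 → Mar 10, 2041: 28 days (February has 28).
Mar 10, 2041 → Apr 10, 2041: 31 days (March has 31).
Apr 10, 2041 → May 10, 2041: 30 days (April has 30).
May 10, 2041 → May 15, 2041: 5 days.
Total: 1252 days.

1252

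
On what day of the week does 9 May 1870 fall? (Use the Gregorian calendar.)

Monday

Doomsday rule: the anchor day for the 1800s is Friday. For year 70: 70÷12 = 5 r 10, and 10÷4 = 2, so 5+10+2 = 17.
Friday + 17 ≡ Monday — that's 1870's doomsday.
In May the doomsday date is May 9.
May 9 is the doomsday itself: Monday.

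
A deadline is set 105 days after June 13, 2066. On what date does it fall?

Jun has 30 days: +18 → Jul 1, 2066 (87 left).
Jul has 31 days: +31 → Aug 1, 2066 (56 left).
Aug has 31 days: +31 → Sep 1, 2066 (25 left).
+25 → Sep 26, 2066.

September 26, 2066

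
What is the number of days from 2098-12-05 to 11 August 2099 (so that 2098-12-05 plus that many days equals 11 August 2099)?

249

Dec 5, 2098 → Jan 5, 2099: 31 days (December has 31).
Jan 5, 2099 → Feb 5, 2099: 31 days (January has 31).
Feb 5, 2099 → Mar 5, 2099: 28 days (February has 28).
Mar 5, 2099 → Apr 5, 2099: 31 days (March has 31).
Apr 5, 2099 → May 5, 2099: 30 days (April has 30).
May 5, 2099 → Jun 5, 2099: 31 days (May has 31).
Jun 5, 2099 → Jul 5, 2099: 30 days (June has 30).
Jul 5, 2099 → Aug 5, 2099: 31 days (July has 31).
Aug 5, 2099 → Aug 11, 2099: 6 days.
Total: 249 days.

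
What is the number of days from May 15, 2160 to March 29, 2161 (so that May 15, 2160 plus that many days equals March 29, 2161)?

318

May 15, 2160 → Jun 15, 2160: 31 days (May has 31).
Jun 15, 2160 → Jul 15, 2160: 30 days (June has 30).
Jul 15, 2160 → Aug 15, 2160: 31 days (July has 31).
Aug 15, 2160 → Sep 15, 2160: 31 days (August has 31).
Sep 15, 2160 → Oct 15, 2160: 30 days (September has 30).
Oct 15, 2160 → Nov 15, 2160: 31 days (October has 31).
Nov 15, 2160 → Dec 15, 2160: 30 days (November has 30).
Dec 15, 2160 → Jan 15, 2161: 31 days (December has 31).
Jan 15, 2161 → Feb 15, 2161: 31 days (January has 31).
Feb 15, 2161 → Mar 15, 2161: 28 days (February has 28).
Mar 15, 2161 → Mar 29, 2161: 14 days.
Total: 318 days.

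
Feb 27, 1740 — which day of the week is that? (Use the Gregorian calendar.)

Doomsday rule: the anchor day for the 1700s is Sunday. For year 40: 40÷12 = 3 r 4, and 4÷4 = 1, so 3+4+1 = 8.
Sunday + 8 ≡ Monday — that's 1740's doomsday.
In February the doomsday date is Feb 29 (1740 is a leap year (divisible by 4)).
Feb 27 is 2 days before Feb 29; 2 mod 7 = 2, so Monday − 2 = Saturday.

Saturday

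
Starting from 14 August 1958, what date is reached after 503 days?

+365 (one year) → Aug 14, 1959 (138 left).
Aug has 31 days: +18 → Sep 1, 1959 (120 left).
Sep has 30 days: +30 → Oct 1, 1959 (90 left).
Oct has 31 days: +31 → Nov 1, 1959 (59 left).
Nov has 30 days: +30 → Dec 1, 1959 (29 left).
+29 → Dec 30, 1959.

December 30, 1959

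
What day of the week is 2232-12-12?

Doomsday rule: the anchor day for the 2200s is Friday. For year 32: 32÷12 = 2 r 8, and 8÷4 = 2, so 2+8+2 = 12.
Friday + 12 ≡ Wednesday — that's 2232's doomsday.
In December the doomsday date is Dec 12.
Dec 12 is the doomsday itself: Wednesday.

Wednesday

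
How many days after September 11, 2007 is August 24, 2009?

Sep 11, 2007 → Sep 11, 2008: 366 days (Feb 29, 2008 is in that span).
Sep 11, 2008 → Oct 11, 2008: 30 days (September has 30).
Oct 11, 2008 → Nov 11, 2008: 31 days (October has 31).
Nov 11, 2008 → Dec 11, 2008: 30 days (November has 30).
Dec 11, 2008 → Jan 11, 2009: 31 days (December has 31).
Jan 11, 2009 → Feb 11, 2009: 31 days (January has 31).
Feb 11, 2009 → Mar 11, 2009: 28 days (February has 28).
Mar 11, 2009 → Apr 11, 2009: 31 days (March has 31).
Apr 11, 2009 → May 11, 2009: 30 days (April has 30).
May 11, 2009 → Jun 11, 2009: 31 days (May has 31).
Jun 11, 2009 → Jul 11, 2009: 30 days (June has 30).
Jul 11, 2009 → Aug 11, 2009: 31 days (July has 31).
Aug 11, 2009 → Aug 24, 2009: 13 days.
Total: 713 days.

713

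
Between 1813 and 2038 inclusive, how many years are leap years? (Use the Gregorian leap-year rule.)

Multiples of 4 in [1813,2038]: 56.
Of those, multiples of 100: 2 (not leap unless ÷400).
Multiples of 400: 1.
Leap years = 56 − 2 + 1 = 55.

55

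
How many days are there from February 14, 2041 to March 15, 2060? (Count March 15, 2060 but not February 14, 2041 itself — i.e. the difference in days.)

Feb 14, 2041 → Feb 14, 2042: 365 days.
Feb 14, 2042 → Feb 14, 2043: 365 days.
Feb 14, 2043 → Feb 14, 2044: 365 days.
Feb 14, 2044 → Feb 14, 2045: 366 days (Feb 29, 2044 is in that span).
Feb 14, 2045 → Feb 14, 2046: 365 days.
Feb 14, 2046 → Feb 14, 2047: 365 days.
Feb 14, 2047 → Feb 14, 2048: 365 days.
Feb 14, 2048 → Feb 14, 2049: 366 days (Feb 29, 2048 is in that span).
Feb 14, 2049 → Feb 14, 2050: 365 days.
Feb 14, 2050 → Feb 14, 2051: 365 days.
Feb 14, 2051 → Feb 14, 2052: 365 days.
Feb 14, 2052 → Feb 14, 2053: 366 days (Feb 29, 2052 is in that span).
Feb 14, 2053 → Feb 14, 2054: 365 days.
Feb 14, 2054 → Feb 14, 2055: 365 days.
Feb 14, 2055 → Feb 14, 2056: 365 days.
Feb 14, 2056 → Feb 14, 2057: 366 days (Feb 29, 2056 is in that span).
Feb 14, 2057 → Feb 14, 2058: 365 days.
Feb 14, 2058 → Feb 14, 2059: 365 days.
Feb 14, 2059 → Mar 14, 2059: 28 days (February has 28).
Mar 14, 2059 → Apr 14, 2059: 31 days (March has 31).
Apr 14, 2059 → May 14, 2059: 30 days (April has 30).
May 14, 2059 → Jun 14, 2059: 31 days (May has 31).
Jun 14, 2059 → Jul 14, 2059: 30 days (June has 30).
Jul 14, 2059 → Aug 14, 2059: 31 days (July has 31).
Aug 14, 2059 → Sep 14, 2059: 31 days (August has 31).
Sep 14, 2059 → Oct 14, 2059: 30 days (September has 30).
Oct 14, 2059 → Nov 14, 2059: 31 days (October has 31).
Nov 14, 2059 → Dec 14, 2059: 30 days (November has 30).
Dec 14, 2059 → Jan 14, 2060: 31 days (December has 31).
Jan 14, 2060 → Feb 14, 2060: 31 days (January has 31).
Feb 14, 2060 → Mar 14, 2060: 29 days (February has 29).
Mar 14, 2060 → Mar 15, 2060: 1 days.
Total: 6969 days.

6969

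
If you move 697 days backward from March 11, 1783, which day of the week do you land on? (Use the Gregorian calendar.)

Mar 11, 1783 is a Tuesday.
697 mod 7 = 4, so 697 days before a Tuesday is Tuesday − 4 = Friday.

Friday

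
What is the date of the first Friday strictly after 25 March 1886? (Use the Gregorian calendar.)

Mar 25, 1886 is a Thursday.
From Thursday to the next Friday is 1 day.
Mar 25, 1886 + 1 = Mar 26, 1886.

March 26, 1886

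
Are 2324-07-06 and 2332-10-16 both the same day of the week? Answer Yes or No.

From Jul 6, 2324 to Oct 16, 2332 is 3024 days.
3024 mod 7 = 0, so they are the same weekday.
(Jul 6, 2324 is a Sunday; Oct 16, 2332 is a Sunday.)

Yes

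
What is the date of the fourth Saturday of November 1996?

November 23, 1996

November 1, 1996 is a Friday.
The first Saturday is therefore November 2 (1 days later).
The fourth Saturday is 2 + 3×7 = November 23.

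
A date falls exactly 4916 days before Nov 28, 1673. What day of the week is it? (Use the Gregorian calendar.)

First find the weekday of Nov 28, 1673. Doomsday rule: the anchor day for the 1600s is Tuesday. For year 73: 73÷12 = 6 r 1, and 1÷4 = 0, so 6+1+0 = 7.
Tuesday + 7 ≡ Tuesday — that's 1673's doomsday.
In November the doomsday date is Nov 7.
Nov 28 is 21 days after Nov 7; 21 mod 7 = 0, so Tuesday + 0 = Tuesday.
4916 mod 7 = 2, so 4916 days before a Tuesday is Tuesday − 2 = Sunday.

Sunday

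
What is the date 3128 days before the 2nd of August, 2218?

January 8, 2210

−365 (one year) → Aug 2, 2217 (2763 left).
−365 (one year) → Aug 2, 2216 (2398 left).
−366 (one year; includes Feb 29, 2216) → Aug 2, 2215 (2032 left).
−365 (one year) → Aug 2, 2214 (1667 left).
−365 (one year) → Aug 2, 2213 (1302 left).
−365 (one year) → Aug 2, 2212 (937 left).
−366 (one year; includes Feb 29, 2212) → Aug 2, 2211 (571 left).
−365 (one year) → Aug 2, 2210 (206 left).
−2 → Jul 31, 2210 (end of Jul, 31 days; 204 left).
−31 → Jun 30, 2210 (end of Jun, 30 days; 173 left).
−30 → May 31, 2210 (end of May, 31 days; 143 left).
−31 → Apr 30, 2210 (end of Apr, 30 days; 112 left).
−30 → Mar 31, 2210 (end of Mar, 31 days; 82 left).
−31 → Feb 28, 2210 (end of Feb, 28 days; 51 left).
−28 → Jan 31, 2210 (end of Jan, 31 days; 23 left).
−23 → Jan 8, 2210.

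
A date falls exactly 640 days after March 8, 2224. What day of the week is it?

Thursday

First find the weekday of Mar 8, 2224. Doomsday rule: the anchor day for the 2200s is Friday. For year 24: 24÷12 = 2 r 0, and 0÷4 = 0, so 2+0+0 = 2.
Friday + 2 ≡ Sunday — that's 2224's doomsday.
In March the doomsday date is Mar 14.
Mar 8 is 6 days before Mar 14; 6 mod 7 = 6, so Sunday − 6 = Monday.
640 mod 7 = 3, so 640 days after a Monday is Monday + 3 = Thursday.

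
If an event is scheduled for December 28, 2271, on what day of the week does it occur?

Doomsday rule: the anchor day for the 2200s is Friday. For year 71: 71÷12 = 5 r 11, and 11÷4 = 2, so 5+11+2 = 18.
Friday + 18 ≡ Tuesday — that's 2271's doomsday.
In December the doomsday date is Dec 12.
Dec 28 is 16 days after Dec 12; 16 mod 7 = 2, so Tuesday + 2 = Thursday.

Thursday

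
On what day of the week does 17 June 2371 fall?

Doomsday rule: the anchor day for the 2300s is Wednesday. For year 71: 71÷12 = 5 r 11, and 11÷4 = 2, so 5+11+2 = 18.
Wednesday + 18 ≡ Sunday — that's 2371's doomsday.
In June the doomsday date is Jun 6.
Jun 17 is 11 days after Jun 6; 11 mod 7 = 4, so Sunday + 4 = Thursday.

Thursday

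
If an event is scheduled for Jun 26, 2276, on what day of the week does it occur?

Doomsday rule: the anchor day for the 2200s is Friday. For year 76: 76÷12 = 6 r 4, and 4÷4 = 1, so 6+4+1 = 11.
Friday + 11 ≡ Tuesday — that's 2276's doomsday.
In June the doomsday date is Jun 6.
Jun 26 is 20 days after Jun 6; 20 mod 7 = 6, so Tuesday + 6 = Monday.

Monday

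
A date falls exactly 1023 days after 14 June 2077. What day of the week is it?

Tuesday

First find the weekday of Jun 14, 2077. Doomsday rule: the anchor day for the 2000s is Tuesday. For year 77: 77÷12 = 6 r 5, and 5÷4 = 1, so 6+5+1 = 12.
Tuesday + 12 ≡ Sunday — that's 2077's doomsday.
In June the doomsday date is Jun 6.
Jun 14 is 8 days after Jun 6; 8 mod 7 = 1, so Sunday + 1 = Monday.
1023 mod 7 = 1, so 1023 days after a Monday is Monday + 1 = Tuesday.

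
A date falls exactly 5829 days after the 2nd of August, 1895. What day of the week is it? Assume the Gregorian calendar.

Aug 2, 1895 is a Friday.
5829 mod 7 = 5, so 5829 days after a Friday is Friday + 5 = Wednesday.

Wednesday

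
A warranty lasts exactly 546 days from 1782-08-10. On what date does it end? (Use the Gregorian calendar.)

+365 (one year) → Aug 10, 1783 (181 left).
Aug has 31 days: +22 → Sep 1, 1783 (159 left).
Sep has 30 days: +30 → Oct 1, 1783 (129 left).
Oct has 31 days: +31 → Nov 1, 1783 (98 left).
Nov has 30 days: +30 → Dec 1, 1783 (68 left).
Dec has 31 days: +31 → Jan 1, 1784 (37 left).
Jan has 31 days: +31 → Feb 1, 1784 (6 left).
+6 → Feb 7, 1784.

February 7, 1784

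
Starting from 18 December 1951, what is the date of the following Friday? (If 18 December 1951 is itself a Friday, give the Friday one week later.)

Dec 18, 1951 is a Tuesday.
From Tuesday to the next Friday is 3 days.
Dec 18, 1951 + 3 = Dec 21, 1951.

December 21, 1951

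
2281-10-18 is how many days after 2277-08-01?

1539

Aug 1, 2277 → Aug 1, 2278: 365 days.
Aug 1, 2278 → Aug 1, 2279: 365 days.
Aug 1, 2279 → Aug 1, 2280: 366 days (Feb 29, 2280 is in that span).
Aug 1, 2280 → Aug 1, 2281: 365 days.
Aug 1, 2281 → Sep 1, 2281: 31 days (August has 31).
Sep 1, 2281 → Oct 1, 2281: 30 days (September has 30).
Oct 1, 2281 → Oct 18, 2281: 17 days.
Total: 1539 days.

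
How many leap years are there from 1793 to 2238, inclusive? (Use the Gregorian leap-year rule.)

Multiples of 4 in [1793,2238]: 111.
Of those, multiples of 100: 5 (not leap unless ÷400).
Multiples of 400: 1.
Leap years = 111 − 5 + 1 = 107.

107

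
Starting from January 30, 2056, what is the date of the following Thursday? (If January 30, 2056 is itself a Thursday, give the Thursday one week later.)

Jan 30, 2056 is a Sunday.
From Sunday to the next Thursday is 4 days.
Jan 30, 2056 + 4 = Feb 3, 2056.

February 3, 2056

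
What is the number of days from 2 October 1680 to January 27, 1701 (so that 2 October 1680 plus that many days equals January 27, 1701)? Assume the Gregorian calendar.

7421

Oct 2, 1680 → Oct 2, 1681: 365 days.
Oct 2, 1681 → Oct 2, 1682: 365 days.
Oct 2, 1682 → Oct 2, 1683: 365 days.
Oct 2, 1683 → Oct 2, 1684: 366 days (Feb 29, 1684 is in that span).
Oct 2, 1684 → Oct 2, 1685: 365 days.
Oct 2, 1685 → Oct 2, 1686: 365 days.
Oct 2, 1686 → Oct 2, 1687: 365 days.
Oct 2, 1687 → Oct 2, 1688: 366 days (Feb 29, 1688 is in that span).
Oct 2, 1688 → Oct 2, 1689: 365 days.
Oct 2, 1689 → Oct 2, 1690: 365 days.
Oct 2, 1690 → Oct 2, 1691: 365 days.
Oct 2, 1691 → Oct 2, 1692: 366 days (Feb 29, 1692 is in that span).
Oct 2, 1692 → Oct 2, 1693: 365 days.
Oct 2, 1693 → Oct 2, 1694: 365 days.
Oct 2, 1694 → Oct 2, 1695: 365 days.
Oct 2, 1695 → Oct 2, 1696: 366 days (Feb 29, 1696 is in that span).
Oct 2, 1696 → Oct 2, 1697: 365 days.
Oct 2, 1697 → Oct 2, 1698: 365 days.
Oct 2, 1698 → Oct 2, 1699: 365 days.
Oct 2, 1699 → Oct 2, 1700: 365 days.
Oct 2, 1700 → Nov 2, 1700: 31 days (October has 31).
Nov 2, 1700 → Dec 2, 1700: 30 days (November has 30).
Dec 2, 1700 → Jan 2, 1701: 31 days (December has 31).
Jan 2, 1701 → Jan 27, 1701: 25 days.
Total: 7421 days.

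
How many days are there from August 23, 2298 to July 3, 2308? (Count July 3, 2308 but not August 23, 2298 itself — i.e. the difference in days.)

3601

Aug 23, 2298 → Aug 23, 2299: 365 days.
Aug 23, 2299 → Aug 23, 2300: 365 days.
Aug 23, 2300 → Aug 23, 2301: 365 days.
Aug 23, 2301 → Aug 23, 2302: 365 days.
Aug 23, 2302 → Aug 23, 2303: 365 days.
Aug 23, 2303 → Aug 23, 2304: 366 days (Feb 29, 2304 is in that span).
Aug 23, 2304 → Aug 23, 2305: 365 days.
Aug 23, 2305 → Aug 23, 2306: 365 days.
Aug 23, 2306 → Aug 23, 2307: 365 days.
Aug 23, 2307 → Sep 23, 2307: 31 days (August has 31).
Sep 23, 2307 → Oct 23, 2307: 30 days (September has 30).
Oct 23, 2307 → Nov 23, 2307: 31 days (October has 31).
Nov 23, 2307 → Dec 23, 2307: 30 days (November has 30).
Dec 23, 2307 → Jan 23, 2308: 31 days (December has 31).
Jan 23, 2308 → Feb 23, 2308: 31 days (January has 31).
Feb 23, 2308 → Mar 23, 2308: 29 days (February has 29).
Mar 23, 2308 → Apr 23, 2308: 31 days (March has 31).
Apr 23, 2308 → May 23, 2308: 30 days (April has 30).
May 23, 2308 → Jun 23, 2308: 31 days (May has 31).
Jun 23, 2308 → Jul 3, 2308: 10 days.
Total: 3601 days.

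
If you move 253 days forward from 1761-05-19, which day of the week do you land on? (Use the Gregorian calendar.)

May 19, 1761 is a Tuesday.
253 mod 7 = 1, so 253 days after a Tuesday is Tuesday + 1 = Wednesday.

Wednesday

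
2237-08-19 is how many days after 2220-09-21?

Sep 21, 2220 → Sep 21, 2221: 365 days.
Sep 21, 2221 → Sep 21, 2222: 365 days.
Sep 21, 2222 → Sep 21, 2223: 365 days.
Sep 21, 2223 → Sep 21, 2224: 366 days (Feb 29, 2224 is in that span).
Sep 21, 2224 → Sep 21, 2225: 365 days.
Sep 21, 2225 → Sep 21, 2226: 365 days.
Sep 21, 2226 → Sep 21, 2227: 365 days.
Sep 21, 2227 → Sep 21, 2228: 366 days (Feb 29, 2228 is in that span).
Sep 21, 2228 → Sep 21, 2229: 365 days.
Sep 21, 2229 → Sep 21, 2230: 365 days.
Sep 21, 2230 → Sep 21, 2231: 365 days.
Sep 21, 2231 → Sep 21, 2232: 366 days (Feb 29, 2232 is in that span).
Sep 21, 2232 → Sep 21, 2233: 365 days.
Sep 21, 2233 → Sep 21, 2234: 365 days.
Sep 21, 2234 → Sep 21, 2235: 365 days.
Sep 21, 2235 → Sep 21, 2236: 366 days (Feb 29, 2236 is in that span).
Sep 21, 2236 → Oct 21, 2236: 30 days (September has 30).
Oct 21, 2236 → Nov 21, 2236: 31 days (October has 31).
Nov 21, 2236 → Dec 21, 2236: 30 days (November has 30).
Dec 21, 2236 → Jan 21, 2237: 31 days (December has 31).
Jan 21, 2237 → Feb 21, 2237: 31 days (January has 31).
Feb 21, 2237 → Mar 21, 2237: 28 days (February has 28).
Mar 21, 2237 → Apr 21, 2237: 31 days (March has 31).
Apr 21, 2237 → May 21, 2237: 30 days (April has 30).
May 21, 2237 → Jun 21, 2237: 31 days (May has 31).
Jun 21, 2237 → Jul 21, 2237: 30 days (June has 30).
Jul 21, 2237 → Aug 19, 2237: 29 days.
Total: 6176 days.

6176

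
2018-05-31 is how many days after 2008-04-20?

3693

Apr 20, 2008 → Apr 20, 2009: 365 days.
Apr 20, 2009 → Apr 20, 2010: 365 days.
Apr 20, 2010 → Apr 20, 2011: 365 days.
Apr 20, 2011 → Apr 20, 2012: 366 days (Feb 29, 2012 is in that span).
Apr 20, 2012 → Apr 20, 2013: 365 days.
Apr 20, 2013 → Apr 20, 2014: 365 days.
Apr 20, 2014 → Apr 20, 2015: 365 days.
Apr 20, 2015 → Apr 20, 2016: 366 days (Feb 29, 2016 is in that span).
Apr 20, 2016 → Apr 20, 2017: 365 days.
Apr 20, 2017 → Apr 20, 2018: 365 days.
Apr 20, 2018 → May 20, 2018: 30 days (April has 30).
May 20, 2018 → May 31, 2018: 11 days.
Total: 3693 days.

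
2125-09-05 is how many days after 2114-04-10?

4166

Apr 10, 2114 → Apr 10, 2115: 365 days.
Apr 10, 2115 → Apr 10, 2116: 366 days (Feb 29, 2116 is in that span).
Apr 10, 2116 → Apr 10, 2117: 365 days.
Apr 10, 2117 → Apr 10, 2118: 365 days.
Apr 10, 2118 → Apr 10, 2119: 365 days.
Apr 10, 2119 → Apr 10, 2120: 366 days (Feb 29, 2120 is in that span).
Apr 10, 2120 → Apr 10, 2121: 365 days.
Apr 10, 2121 → Apr 10, 2122: 365 days.
Apr 10, 2122 → Apr 10, 2123: 365 days.
Apr 10, 2123 → Apr 10, 2124: 366 days (Feb 29, 2124 is in that span).
Apr 10, 2124 → Apr 10, 2125: 365 days.
Apr 10, 2125 → May 10, 2125: 30 days (April has 30).
May 10, 2125 → Jun 10, 2125: 31 days (May has 31).
Jun 10, 2125 → Jul 10, 2125: 30 days (June has 30).
Jul 10, 2125 → Aug 10, 2125: 31 days (July has 31).
Aug 10, 2125 → Sep 5, 2125: 26 days.
Total: 4166 days.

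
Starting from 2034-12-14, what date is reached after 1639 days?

+365 (one year) → Dec 14, 2035 (1274 left).
+366 (one year; includes Feb 29, 2036) → Dec 14, 2036 (908 left).
+365 (one year) → Dec 14, 2037 (543 left).
+365 (one year) → Dec 14, 2038 (178 left).
Dec has 31 days: +18 → Jan 1, 2039 (160 left).
Jan has 31 days: +31 → Feb 1, 2039 (129 left).
Feb has 28 days: +28 → Mar 1, 2039 (101 left).
Mar has 31 days: +31 → Apr 1, 2039 (70 left).
Apr has 30 days: +30 → May 1, 2039 (40 left).
May has 31 days: +31 → Jun 1, 2039 (9 left).
+9 → Jun 10, 2039.

June 10, 2039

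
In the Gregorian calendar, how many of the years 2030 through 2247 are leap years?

Multiples of 4 in [2030,2247]: 54.
Of those, multiples of 100: 2 (not leap unless ÷400).
Multiples of 400: 0.
Leap years = 54 − 2 + 0 = 52.

52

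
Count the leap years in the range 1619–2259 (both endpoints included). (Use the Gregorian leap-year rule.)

Multiples of 4 in [1619,2259]: 160.
Of those, multiples of 100: 6 (not leap unless ÷400).
Multiples of 400: 1.
Leap years = 160 − 6 + 1 = 155.

155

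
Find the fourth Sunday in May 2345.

May 1, 2345 is a Tuesday.
The first Sunday is therefore May 6 (5 days later).
The fourth Sunday is 6 + 3×7 = May 27.

May 27, 2345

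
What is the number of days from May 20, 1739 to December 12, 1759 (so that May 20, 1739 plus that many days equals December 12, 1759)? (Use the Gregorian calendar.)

7511

May 20, 1739 → May 20, 1740: 366 days (Feb 29, 1740 is in that span).
May 20, 1740 → May 20, 1741: 365 days.
May 20, 1741 → May 20, 1742: 365 days.
May 20, 1742 → May 20, 1743: 365 days.
May 20, 1743 → May 20, 1744: 366 days (Feb 29, 1744 is in that span).
May 20, 1744 → May 20, 1745: 365 days.
May 20, 1745 → May 20, 1746: 365 days.
May 20, 1746 → May 20, 1747: 365 days.
May 20, 1747 → May 20, 1748: 366 days (Feb 29, 1748 is in that span).
May 20, 1748 → May 20, 1749: 365 days.
May 20, 1749 → May 20, 1750: 365 days.
May 20, 1750 → May 20, 1751: 365 days.
May 20, 1751 → May 20, 1752: 366 days (Feb 29, 1752 is in that span).
May 20, 1752 → May 20, 1753: 365 days.
May 20, 1753 → May 20, 1754: 365 days.
May 20, 1754 → May 20, 1755: 365 days.
May 20, 1755 → May 20, 1756: 366 days (Feb 29, 1756 is in that span).
May 20, 1756 → May 20, 1757: 365 days.
May 20, 1757 → May 20, 1758: 365 days.
May 20, 1758 → May 20, 1759: 365 days.
May 20, 1759 → Jun 20, 1759: 31 days (May has 31).
Jun 20, 1759 → Jul 20, 1759: 30 days (June has 30).
Jul 20, 1759 → Aug 20, 1759: 31 days (July has 31).
Aug 20, 1759 → Sep 20, 1759: 31 days (August has 31).
Sep 20, 1759 → Oct 20, 1759: 30 days (September has 30).
Oct 20, 1759 → Nov 20, 1759: 31 days (October has 31).
Nov 20, 1759 → Dec 12, 1759: 22 days.
Total: 7511 days.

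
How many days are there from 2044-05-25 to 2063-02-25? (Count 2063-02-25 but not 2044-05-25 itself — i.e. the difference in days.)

May 25, 2044 → May 25, 2045: 365 days.
May 25, 2045 → May 25, 2046: 365 days.
May 25, 2046 → May 25, 2047: 365 days.
May 25, 2047 → May 25, 2048: 366 days (Feb 29, 2048 is in that span).
May 25, 2048 → May 25, 2049: 365 days.
May 25, 2049 → May 25, 2050: 365 days.
May 25, 2050 → May 25, 2051: 365 days.
May 25, 2051 → May 25, 2052: 366 days (Feb 29, 2052 is in that span).
May 25, 2052 → May 25, 2053: 365 days.
May 25, 2053 → May 25, 2054: 365 days.
May 25, 2054 → May 25, 2055: 365 days.
May 25, 2055 → May 25, 2056: 366 days (Feb 29, 2056 is in that span).
May 25, 2056 → May 25, 2057: 365 days.
May 25, 2057 → May 25, 2058: 365 days.
May 25, 2058 → May 25, 2059: 365 days.
May 25, 2059 → May 25, 2060: 366 days (Feb 29, 2060 is in that span).
May 25, 2060 → May 25, 2061: 365 days.
May 25, 2061 → May 25, 2062: 365 days.
May 25, 2062 → Jun 25, 2062: 31 days (May has 31).
Jun 25, 2062 → Jul 25, 2062: 30 days (June has 30).
Jul 25, 2062 → Aug 25, 2062: 31 days (July has 31).
Aug 25, 2062 → Sep 25, 2062: 31 days (August has 31).
Sep 25, 2062 → Oct 25, 2062: 30 days (September has 30).
Oct 25, 2062 → Nov 25, 2062: 31 days (October has 31).
Nov 25, 2062 → Dec 25, 2062: 30 days (November has 30).
Dec 25, 2062 → Jan 25, 2063: 31 days (December has 31).
Jan 25, 2063 → Feb 25, 2063: 31 days.
Total: 6850 days.

6850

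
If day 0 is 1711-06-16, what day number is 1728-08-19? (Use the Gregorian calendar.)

Jun 16, 1711 → Jun 16, 1712: 366 days (Feb 29, 1712 is in that span).
Jun 16, 1712 → Jun 16, 1713: 365 days.
Jun 16, 1713 → Jun 16, 1714: 365 days.
Jun 16, 1714 → Jun 16, 1715: 365 days.
Jun 16, 1715 → Jun 16, 1716: 366 days (Feb 29, 1716 is in that span).
Jun 16, 1716 → Jun 16, 1717: 365 days.
Jun 16, 1717 → Jun 16, 1718: 365 days.
Jun 16, 1718 → Jun 16, 1719: 365 days.
Jun 16, 1719 → Jun 16, 1720: 366 days (Feb 29, 1720 is in that span).
Jun 16, 1720 → Jun 16, 1721: 365 days.
Jun 16, 1721 → Jun 16, 1722: 365 days.
Jun 16, 1722 → Jun 16, 1723: 365 days.
Jun 16, 1723 → Jun 16, 1724: 366 days (Feb 29, 1724 is in that span).
Jun 16, 1724 → Jun 16, 1725: 365 days.
Jun 16, 1725 → Jun 16, 1726: 365 days.
Jun 16, 1726 → Jun 16, 1727: 365 days.
Jun 16, 1727 → Jun 16, 1728: 366 days (Feb 29, 1728 is in that span).
Jun 16, 1728 → Jul 16, 1728: 30 days (June has 30).
Jul 16, 1728 → Aug 16, 1728: 31 days (July has 31).
Aug 16, 1728 → Aug 19, 1728: 3 days.
Total: 6274 days.

6274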